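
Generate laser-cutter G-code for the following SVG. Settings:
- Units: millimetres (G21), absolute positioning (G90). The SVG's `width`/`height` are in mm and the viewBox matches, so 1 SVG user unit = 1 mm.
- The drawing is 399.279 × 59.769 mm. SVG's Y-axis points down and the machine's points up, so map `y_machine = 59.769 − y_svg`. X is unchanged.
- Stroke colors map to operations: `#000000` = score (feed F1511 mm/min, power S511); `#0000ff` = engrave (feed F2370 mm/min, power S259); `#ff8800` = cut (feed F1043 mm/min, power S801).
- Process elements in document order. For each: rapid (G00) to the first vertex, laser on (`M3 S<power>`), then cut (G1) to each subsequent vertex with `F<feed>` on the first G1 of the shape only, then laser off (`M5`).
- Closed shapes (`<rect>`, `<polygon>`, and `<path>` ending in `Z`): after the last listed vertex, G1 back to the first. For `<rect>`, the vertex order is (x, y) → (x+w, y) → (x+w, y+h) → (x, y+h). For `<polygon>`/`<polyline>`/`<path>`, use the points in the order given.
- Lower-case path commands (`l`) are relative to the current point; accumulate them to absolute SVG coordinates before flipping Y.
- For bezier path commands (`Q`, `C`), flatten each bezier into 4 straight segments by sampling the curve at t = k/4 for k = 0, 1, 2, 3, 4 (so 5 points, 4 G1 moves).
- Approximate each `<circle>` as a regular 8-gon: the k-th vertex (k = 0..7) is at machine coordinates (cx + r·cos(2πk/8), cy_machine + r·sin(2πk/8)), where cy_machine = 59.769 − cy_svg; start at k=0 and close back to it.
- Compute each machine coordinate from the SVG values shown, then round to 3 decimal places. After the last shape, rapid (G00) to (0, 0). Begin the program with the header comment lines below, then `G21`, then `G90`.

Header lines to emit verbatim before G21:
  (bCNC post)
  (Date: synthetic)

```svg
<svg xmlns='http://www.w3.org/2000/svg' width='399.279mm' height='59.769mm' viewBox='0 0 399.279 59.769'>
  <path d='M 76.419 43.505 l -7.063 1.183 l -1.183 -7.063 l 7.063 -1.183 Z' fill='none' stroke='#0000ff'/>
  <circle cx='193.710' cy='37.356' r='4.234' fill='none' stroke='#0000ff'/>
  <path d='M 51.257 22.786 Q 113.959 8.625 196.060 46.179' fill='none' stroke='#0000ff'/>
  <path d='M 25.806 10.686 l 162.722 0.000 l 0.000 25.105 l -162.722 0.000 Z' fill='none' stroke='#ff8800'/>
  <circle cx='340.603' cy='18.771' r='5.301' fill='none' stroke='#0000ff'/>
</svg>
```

viewBox `0 0 399.279 59.769` with mm width/height → 1 unit = 1 mm. Flip: y_m = 59.769 − y_svg.

**Shape 1** — `<path>` regular polygon, stroke `#0000ff` → engrave (S259, F2370). Machine vertices: (76.419,16.264) → (69.356,15.081) → (68.173,22.144) → (75.236,23.327) → (76.419,16.264). Closed: final G1 returns to the first vertex.

**Shape 2** — `<circle>` circle, stroke `#0000ff` → engrave (S259, F2370). Machine vertices: (197.944,22.413) → (196.704,25.407) → (193.710,26.647) → (190.716,25.407) → (189.476,22.413) → (190.716,19.419) → (193.710,18.179) → (196.704,19.419) → (197.944,22.413). Closed: final G1 returns to the first vertex.

**Shape 3** — `<path>` quadratic bezier, stroke `#0000ff` → engrave (S259, F2370). Control points (SVG): P0=(51.257,22.786), P1=(113.959,8.625), P2=(196.060,46.179); sampled at t=k/4. Machine vertices: (51.257,36.983) → (83.820,40.831) → (118.809,38.215) → (156.222,29.135) → (196.060,13.590). Open path.

**Shape 4** — `<path>` rectangle, stroke `#ff8800` → cut (S801, F1043). Machine vertices: (25.806,49.083) → (188.528,49.083) → (188.528,23.978) → (25.806,23.978) → (25.806,49.083). Closed: final G1 returns to the first vertex.

**Shape 5** — `<circle>` circle, stroke `#0000ff` → engrave (S259, F2370). Machine vertices: (345.904,40.998) → (344.351,44.746) → (340.603,46.299) → (336.855,44.746) → (335.302,40.998) → (336.855,37.250) → (340.603,35.697) → (344.351,37.250) → (345.904,40.998). Closed: final G1 returns to the first vertex.

(bCNC post)
(Date: synthetic)
G21
G90
G00 X76.419 Y16.264
M3 S259
G1 X69.356 Y15.081 F2370
G1 X68.173 Y22.144
G1 X75.236 Y23.327
G1 X76.419 Y16.264
M5
G00 X197.944 Y22.413
M3 S259
G1 X196.704 Y25.407 F2370
G1 X193.710 Y26.647
G1 X190.716 Y25.407
G1 X189.476 Y22.413
G1 X190.716 Y19.419
G1 X193.710 Y18.179
G1 X196.704 Y19.419
G1 X197.944 Y22.413
M5
G00 X51.257 Y36.983
M3 S259
G1 X83.820 Y40.831 F2370
G1 X118.809 Y38.215
G1 X156.222 Y29.135
G1 X196.060 Y13.590
M5
G00 X25.806 Y49.083
M3 S801
G1 X188.528 Y49.083 F1043
G1 X188.528 Y23.978
G1 X25.806 Y23.978
G1 X25.806 Y49.083
M5
G00 X345.904 Y40.998
M3 S259
G1 X344.351 Y44.746 F2370
G1 X340.603 Y46.299
G1 X336.855 Y44.746
G1 X335.302 Y40.998
G1 X336.855 Y37.250
G1 X340.603 Y35.697
G1 X344.351 Y37.250
G1 X345.904 Y40.998
M5
G00 X0.000 Y0.000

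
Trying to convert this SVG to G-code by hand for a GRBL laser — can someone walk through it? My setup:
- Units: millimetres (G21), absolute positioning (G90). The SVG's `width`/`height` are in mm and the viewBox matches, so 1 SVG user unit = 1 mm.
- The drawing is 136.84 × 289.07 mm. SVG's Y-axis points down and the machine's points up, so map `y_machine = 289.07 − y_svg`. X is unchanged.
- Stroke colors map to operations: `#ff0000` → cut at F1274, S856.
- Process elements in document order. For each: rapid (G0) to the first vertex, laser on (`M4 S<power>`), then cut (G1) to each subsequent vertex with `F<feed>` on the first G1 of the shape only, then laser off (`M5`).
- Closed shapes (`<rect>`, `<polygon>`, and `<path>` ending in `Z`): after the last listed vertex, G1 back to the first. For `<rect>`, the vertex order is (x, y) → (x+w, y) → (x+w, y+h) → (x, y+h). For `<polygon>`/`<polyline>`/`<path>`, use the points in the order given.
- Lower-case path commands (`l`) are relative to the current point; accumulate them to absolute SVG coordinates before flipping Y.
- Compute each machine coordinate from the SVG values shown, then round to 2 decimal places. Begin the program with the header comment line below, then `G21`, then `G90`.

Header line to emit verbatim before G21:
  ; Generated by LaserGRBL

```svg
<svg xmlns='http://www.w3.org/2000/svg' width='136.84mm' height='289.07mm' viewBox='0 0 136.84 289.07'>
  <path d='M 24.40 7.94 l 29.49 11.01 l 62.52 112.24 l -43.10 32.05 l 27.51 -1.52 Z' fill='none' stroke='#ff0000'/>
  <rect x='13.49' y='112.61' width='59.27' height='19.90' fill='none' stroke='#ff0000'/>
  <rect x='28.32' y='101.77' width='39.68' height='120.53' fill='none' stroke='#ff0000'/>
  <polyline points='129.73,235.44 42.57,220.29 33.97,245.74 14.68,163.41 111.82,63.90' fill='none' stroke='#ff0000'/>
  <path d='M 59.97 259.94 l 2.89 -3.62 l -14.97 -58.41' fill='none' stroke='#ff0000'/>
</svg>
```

viewBox `0 0 136.84 289.07` with mm width/height → 1 unit = 1 mm. Flip: y_m = 289.07 − y_svg.

**Shape 1** — `<path>` closed polygon, stroke `#ff0000` → cut (S856, F1274). Machine vertices: (24.40,281.13) → (53.89,270.12) → (116.41,157.88) → (73.31,125.83) → (100.82,127.35) → (24.40,281.13). Closed: final G1 returns to the first vertex.

**Shape 2** — `<rect>` rectangle, stroke `#ff0000` → cut (S856, F1274). Machine vertices: (13.49,176.46) → (72.76,176.46) → (72.76,156.56) → (13.49,156.56) → (13.49,176.46). Closed: final G1 returns to the first vertex.

**Shape 3** — `<rect>` rectangle, stroke `#ff0000` → cut (S856, F1274). Machine vertices: (28.32,187.30) → (68.00,187.30) → (68.00,66.77) → (28.32,66.77) → (28.32,187.30). Closed: final G1 returns to the first vertex.

**Shape 4** — `<polyline>` open polyline, stroke `#ff0000` → cut (S856, F1274). Machine vertices: (129.73,53.63) → (42.57,68.78) → (33.97,43.33) → (14.68,125.66) → (111.82,225.17). Open path.

**Shape 5** — `<path>` open polyline, stroke `#ff0000` → cut (S856, F1274). Machine vertices: (59.97,29.13) → (62.86,32.75) → (47.89,91.16). Open path.

; Generated by LaserGRBL
G21
G90
G0 X24.40 Y281.13
M4 S856
G1 X53.89 Y270.12 F1274
G1 X116.41 Y157.88
G1 X73.31 Y125.83
G1 X100.82 Y127.35
G1 X24.40 Y281.13
M5
G0 X13.49 Y176.46
M4 S856
G1 X72.76 Y176.46 F1274
G1 X72.76 Y156.56
G1 X13.49 Y156.56
G1 X13.49 Y176.46
M5
G0 X28.32 Y187.30
M4 S856
G1 X68.00 Y187.30 F1274
G1 X68.00 Y66.77
G1 X28.32 Y66.77
G1 X28.32 Y187.30
M5
G0 X129.73 Y53.63
M4 S856
G1 X42.57 Y68.78 F1274
G1 X33.97 Y43.33
G1 X14.68 Y125.66
G1 X111.82 Y225.17
M5
G0 X59.97 Y29.13
M4 S856
G1 X62.86 Y32.75 F1274
G1 X47.89 Y91.16
M5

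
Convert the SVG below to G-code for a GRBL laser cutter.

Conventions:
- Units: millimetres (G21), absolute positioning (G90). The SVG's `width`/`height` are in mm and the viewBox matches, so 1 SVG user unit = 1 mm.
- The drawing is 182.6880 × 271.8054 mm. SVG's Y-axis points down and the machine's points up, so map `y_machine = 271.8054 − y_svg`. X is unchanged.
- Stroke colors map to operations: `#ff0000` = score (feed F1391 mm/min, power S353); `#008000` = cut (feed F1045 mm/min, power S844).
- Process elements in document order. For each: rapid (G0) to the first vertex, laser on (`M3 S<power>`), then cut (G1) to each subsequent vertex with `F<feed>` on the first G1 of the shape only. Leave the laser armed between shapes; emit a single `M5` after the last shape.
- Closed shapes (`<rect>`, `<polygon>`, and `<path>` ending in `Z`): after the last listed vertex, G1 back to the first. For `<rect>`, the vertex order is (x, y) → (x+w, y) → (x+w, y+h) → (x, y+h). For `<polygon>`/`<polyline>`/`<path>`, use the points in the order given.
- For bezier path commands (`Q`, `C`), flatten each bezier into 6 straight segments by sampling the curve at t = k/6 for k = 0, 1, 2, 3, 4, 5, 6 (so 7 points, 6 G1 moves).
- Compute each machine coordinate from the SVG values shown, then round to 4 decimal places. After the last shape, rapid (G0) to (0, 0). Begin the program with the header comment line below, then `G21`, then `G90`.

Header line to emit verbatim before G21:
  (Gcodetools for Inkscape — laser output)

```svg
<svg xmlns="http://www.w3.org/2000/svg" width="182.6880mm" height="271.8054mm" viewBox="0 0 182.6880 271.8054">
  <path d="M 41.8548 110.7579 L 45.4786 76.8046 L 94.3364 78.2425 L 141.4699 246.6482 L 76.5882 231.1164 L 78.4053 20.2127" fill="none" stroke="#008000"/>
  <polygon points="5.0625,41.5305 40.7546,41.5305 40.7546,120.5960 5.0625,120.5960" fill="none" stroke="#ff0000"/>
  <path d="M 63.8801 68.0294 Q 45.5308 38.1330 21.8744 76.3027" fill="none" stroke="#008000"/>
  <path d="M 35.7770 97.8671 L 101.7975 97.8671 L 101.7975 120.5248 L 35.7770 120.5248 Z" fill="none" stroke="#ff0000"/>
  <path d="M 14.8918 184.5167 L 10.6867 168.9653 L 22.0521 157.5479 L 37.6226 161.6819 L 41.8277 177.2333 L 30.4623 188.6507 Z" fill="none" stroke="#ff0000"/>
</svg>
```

(Gcodetools for Inkscape — laser output)
G21
G90
G0 X41.8548 Y161.0475
M3 S844
G1 X45.4786 Y195.0008 F1045
G1 X94.3364 Y193.5629
G1 X141.4699 Y25.1572
G1 X76.5882 Y40.6890
G1 X78.4053 Y251.5927
G0 X5.0625 Y230.2749
M3 S353
G1 X40.7546 Y230.2749 F1391
G1 X40.7546 Y151.2094
G1 X5.0625 Y151.2094
G1 X5.0625 Y230.2749
G0 X63.8801 Y203.7760
M3 S844
G1 X57.6162 Y211.8507 F1045
G1 X51.0576 Y216.1440
G1 X44.2040 Y216.6559
G1 X37.0557 Y213.3863
G1 X29.6124 Y206.3352
G1 X21.8744 Y195.5027
G0 X35.7770 Y173.9383
M3 S353
G1 X101.7975 Y173.9383 F1391
G1 X101.7975 Y151.2806
G1 X35.7770 Y151.2806
G1 X35.7770 Y173.9383
G0 X14.8918 Y87.2887
M3 S353
G1 X10.6867 Y102.8401 F1391
G1 X22.0521 Y114.2575
G1 X37.6226 Y110.1235
G1 X41.8277 Y94.5721
G1 X30.4623 Y83.1547
G1 X14.8918 Y87.2887
M5
G0 X0.0000 Y0.0000

1 u = 1 mm; y_m = 271.8054 − y.

[1] `<path>` open polyline, #008000→cut S844 F1045: (41.8548,161.0475) → (45.4786,195.0008) → (94.3364,193.5629) → (141.4699,25.1572) → (76.5882,40.6890) → (78.4053,251.5927)

[2] `<polygon>` rectangle, #ff0000→score S353 F1391: (5.0625,230.2749) → (40.7546,230.2749) → (40.7546,151.2094) → (5.0625,151.2094) → (5.0625,230.2749) (closed)

[3] `<path>` quadratic bezier, #008000→cut S844 F1045: (63.8801,203.7760) → (57.6162,211.8507) → (51.0576,216.1440) → (44.2040,216.6559) → (37.0557,213.3863) → (29.6124,206.3352) → (21.8744,195.5027)

[4] `<path>` rectangle, #ff0000→score S353 F1391: (35.7770,173.9383) → (101.7975,173.9383) → (101.7975,151.2806) → (35.7770,151.2806) → (35.7770,173.9383) (closed)

[5] `<path>` regular polygon, #ff0000→score S353 F1391: (14.8918,87.2887) → (10.6867,102.8401) → (22.0521,114.2575) → (37.6226,110.1235) → (41.8277,94.5721) → (30.4623,83.1547) → (14.8918,87.2887) (closed)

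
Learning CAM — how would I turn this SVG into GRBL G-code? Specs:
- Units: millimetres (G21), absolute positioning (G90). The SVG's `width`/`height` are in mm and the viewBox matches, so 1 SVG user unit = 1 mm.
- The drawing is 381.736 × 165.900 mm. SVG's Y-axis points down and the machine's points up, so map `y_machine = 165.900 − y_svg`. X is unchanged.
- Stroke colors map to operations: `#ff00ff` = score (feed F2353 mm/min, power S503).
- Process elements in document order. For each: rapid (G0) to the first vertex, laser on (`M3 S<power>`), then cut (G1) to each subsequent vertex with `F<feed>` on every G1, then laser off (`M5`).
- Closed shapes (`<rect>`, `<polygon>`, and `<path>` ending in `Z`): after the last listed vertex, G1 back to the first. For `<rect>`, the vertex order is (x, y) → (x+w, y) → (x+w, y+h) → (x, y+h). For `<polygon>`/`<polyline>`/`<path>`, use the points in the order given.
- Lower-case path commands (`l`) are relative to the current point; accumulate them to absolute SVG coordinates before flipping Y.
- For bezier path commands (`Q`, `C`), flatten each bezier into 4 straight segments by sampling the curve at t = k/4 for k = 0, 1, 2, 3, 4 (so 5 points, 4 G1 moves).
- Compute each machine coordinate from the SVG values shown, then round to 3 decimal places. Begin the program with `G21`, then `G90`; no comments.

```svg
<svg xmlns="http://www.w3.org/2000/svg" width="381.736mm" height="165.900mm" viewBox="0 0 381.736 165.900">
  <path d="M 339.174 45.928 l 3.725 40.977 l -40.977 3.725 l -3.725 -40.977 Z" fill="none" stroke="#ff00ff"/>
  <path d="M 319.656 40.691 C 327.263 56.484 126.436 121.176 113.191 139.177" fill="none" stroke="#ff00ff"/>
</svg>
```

viewBox `0 0 381.736 165.900` with mm width/height → 1 unit = 1 mm. Flip: y_m = 165.900 − y_svg.

**Shape 1** — `<path>` regular polygon, stroke `#ff00ff` → score (S503, F2353). Machine vertices: (339.174,119.972) → (342.899,78.995) → (301.922,75.270) → (298.197,116.247) → (339.174,119.972). Closed: final G1 returns to the first vertex.

**Shape 2** — `<path>` cubic bezier, stroke `#ff00ff` → score (S503, F2353). Control points (SVG): P0=(319.656,40.691), P1=(327.263,56.484), P2=(126.436,121.176), P3=(113.191,139.177); sampled at t=k/4. Machine vertices: (319.656,125.209) → (292.468,105.689) → (224.243,76.794) → (152.109,47.485) → (113.191,26.723). Open path.

G21
G90
G0 X339.174 Y119.972
M3 S503
G1 X342.899 Y78.995 F2353
G1 X301.922 Y75.270 F2353
G1 X298.197 Y116.247 F2353
G1 X339.174 Y119.972 F2353
M5
G0 X319.656 Y125.209
M3 S503
G1 X292.468 Y105.689 F2353
G1 X224.243 Y76.794 F2353
G1 X152.109 Y47.485 F2353
G1 X113.191 Y26.723 F2353
M5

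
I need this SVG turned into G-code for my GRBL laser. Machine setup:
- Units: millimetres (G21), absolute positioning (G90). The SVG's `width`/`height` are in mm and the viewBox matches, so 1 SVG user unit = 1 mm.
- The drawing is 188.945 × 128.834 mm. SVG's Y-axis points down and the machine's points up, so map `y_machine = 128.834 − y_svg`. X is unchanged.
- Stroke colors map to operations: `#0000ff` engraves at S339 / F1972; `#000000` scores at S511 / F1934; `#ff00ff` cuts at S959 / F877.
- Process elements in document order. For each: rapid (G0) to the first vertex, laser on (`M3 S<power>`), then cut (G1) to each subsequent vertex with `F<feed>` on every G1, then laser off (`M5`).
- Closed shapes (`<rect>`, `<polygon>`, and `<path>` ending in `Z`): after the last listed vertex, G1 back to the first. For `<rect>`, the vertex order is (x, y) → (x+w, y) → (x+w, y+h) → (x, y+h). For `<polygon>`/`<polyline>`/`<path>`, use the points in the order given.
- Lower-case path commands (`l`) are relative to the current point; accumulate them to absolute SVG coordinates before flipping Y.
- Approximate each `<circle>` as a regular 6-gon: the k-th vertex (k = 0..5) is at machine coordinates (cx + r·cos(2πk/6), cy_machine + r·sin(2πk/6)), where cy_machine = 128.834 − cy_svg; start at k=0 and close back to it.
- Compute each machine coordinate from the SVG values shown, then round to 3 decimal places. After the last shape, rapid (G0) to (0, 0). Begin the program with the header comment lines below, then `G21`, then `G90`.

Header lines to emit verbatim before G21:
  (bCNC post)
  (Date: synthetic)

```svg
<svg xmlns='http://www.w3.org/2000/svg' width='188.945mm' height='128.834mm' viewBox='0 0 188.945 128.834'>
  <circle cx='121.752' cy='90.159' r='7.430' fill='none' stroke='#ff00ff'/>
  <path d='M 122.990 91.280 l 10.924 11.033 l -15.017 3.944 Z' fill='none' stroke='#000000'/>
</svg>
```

(bCNC post)
(Date: synthetic)
G21
G90
G0 X129.182 Y38.675
M3 S959
G1 X125.467 Y45.110 F877
G1 X118.037 Y45.110 F877
G1 X114.322 Y38.675 F877
G1 X118.037 Y32.240 F877
G1 X125.467 Y32.240 F877
G1 X129.182 Y38.675 F877
M5
G0 X122.990 Y37.554
M3 S511
G1 X133.914 Y26.521 F1934
G1 X118.897 Y22.577 F1934
G1 X122.990 Y37.554 F1934
M5
G0 X0.000 Y0.000

Since the viewBox matches the mm dimensions, user units are millimetres directly. The only transform is the Y-flip y_m = 128.834 − y_svg.

Shape 1 is a circle drawn with `<circle>`. Its stroke #ff00ff means cut at S959, F877. After flipping Y the toolpath is (129.182,38.675) → (125.467,45.110) → (118.037,45.110) → (114.322,38.675) → (118.037,32.240) → (125.467,32.240) → (129.182,38.675), returning to the start.

Shape 2 is a regular polygon drawn with `<path>`. Its stroke #000000 means score at S511, F1934. After flipping Y the toolpath is (122.990,37.554) → (133.914,26.521) → (118.897,22.577) → (122.990,37.554), returning to the start.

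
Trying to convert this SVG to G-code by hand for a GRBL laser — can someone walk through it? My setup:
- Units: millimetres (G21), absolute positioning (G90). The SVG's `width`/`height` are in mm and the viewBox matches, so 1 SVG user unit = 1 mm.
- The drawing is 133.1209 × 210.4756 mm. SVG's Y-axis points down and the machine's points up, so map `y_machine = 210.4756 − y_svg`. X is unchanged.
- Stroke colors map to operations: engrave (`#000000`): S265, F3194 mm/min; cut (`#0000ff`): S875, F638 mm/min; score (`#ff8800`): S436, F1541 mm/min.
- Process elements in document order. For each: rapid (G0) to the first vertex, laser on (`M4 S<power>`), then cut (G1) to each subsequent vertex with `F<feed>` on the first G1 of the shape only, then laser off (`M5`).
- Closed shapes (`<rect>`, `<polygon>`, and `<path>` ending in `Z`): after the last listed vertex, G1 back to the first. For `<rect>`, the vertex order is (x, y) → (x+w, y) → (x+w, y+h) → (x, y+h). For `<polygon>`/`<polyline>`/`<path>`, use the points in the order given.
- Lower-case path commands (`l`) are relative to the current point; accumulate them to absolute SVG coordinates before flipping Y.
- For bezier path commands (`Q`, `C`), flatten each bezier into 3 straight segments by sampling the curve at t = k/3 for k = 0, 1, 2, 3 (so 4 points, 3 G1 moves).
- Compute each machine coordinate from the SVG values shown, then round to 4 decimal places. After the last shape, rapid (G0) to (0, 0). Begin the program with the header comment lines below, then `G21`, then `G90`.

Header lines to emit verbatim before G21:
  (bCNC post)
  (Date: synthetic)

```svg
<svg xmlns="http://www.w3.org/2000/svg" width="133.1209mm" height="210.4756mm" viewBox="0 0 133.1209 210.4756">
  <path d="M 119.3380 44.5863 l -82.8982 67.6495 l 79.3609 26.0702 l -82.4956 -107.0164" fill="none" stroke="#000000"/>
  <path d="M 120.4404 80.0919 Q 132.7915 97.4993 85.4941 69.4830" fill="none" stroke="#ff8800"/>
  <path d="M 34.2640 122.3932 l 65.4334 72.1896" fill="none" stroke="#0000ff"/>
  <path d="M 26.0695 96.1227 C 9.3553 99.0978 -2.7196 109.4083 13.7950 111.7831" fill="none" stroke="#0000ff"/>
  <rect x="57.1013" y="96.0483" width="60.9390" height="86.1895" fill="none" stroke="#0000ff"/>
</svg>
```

(bCNC post)
(Date: synthetic)
G21
G90
G0 X119.3380 Y165.8893
M4 S265
G1 X36.4398 Y98.2398 F3194
G1 X115.8007 Y72.1696
G1 X33.3051 Y179.1860
M5
G0 X120.4404 Y130.3837
M4 S436
G1 X122.0469 Y123.8258 F1541
G1 X110.3981 Y127.3621
G1 X85.4941 Y140.9926
M5
G0 X34.2640 Y88.0824
M4 S875
G1 X99.6974 Y15.8928 F638
M5
G0 X26.0695 Y114.3529
M4 S875
G1 X11.7888 Y109.4983 F638
G1 X5.9232 Y103.1469
G1 X13.7950 Y98.6925
M5
G0 X57.1013 Y114.4273
M4 S875
G1 X118.0403 Y114.4273 F638
G1 X118.0403 Y28.2378
G1 X57.1013 Y28.2378
G1 X57.1013 Y114.4273
M5
G0 X0.0000 Y0.0000

viewBox `0 0 133.1209 210.4756` with mm width/height → 1 unit = 1 mm. Flip: y_m = 210.4756 − y_svg.

**Shape 1** — `<path>` open polyline, stroke `#000000` → engrave (S265, F3194). Machine vertices: (119.3380,165.8893) → (36.4398,98.2398) → (115.8007,72.1696) → (33.3051,179.1860). Open path.

**Shape 2** — `<path>` quadratic bezier, stroke `#ff8800` → score (S436, F1541). Control points (SVG): P0=(120.4404,80.0919), P1=(132.7915,97.4993), P2=(85.4941,69.4830); sampled at t=k/3. Machine vertices: (120.4404,130.3837) → (122.0469,123.8258) → (110.3981,127.3621) → (85.4941,140.9926). Open path.

**Shape 3** — `<path>` line segment, stroke `#0000ff` → cut (S875, F638). Machine vertices: (34.2640,88.0824) → (99.6974,15.8928). Open path.

**Shape 4** — `<path>` cubic bezier, stroke `#0000ff` → cut (S875, F638). Control points (SVG): P0=(26.0695,96.1227), P1=(9.3553,99.0978), P2=(-2.7196,109.4083), P3=(13.7950,111.7831); sampled at t=k/3. Machine vertices: (26.0695,114.3529) → (11.7888,109.4983) → (5.9232,103.1469) → (13.7950,98.6925). Open path.

**Shape 5** — `<rect>` rectangle, stroke `#0000ff` → cut (S875, F638). Machine vertices: (57.1013,114.4273) → (118.0403,114.4273) → (118.0403,28.2378) → (57.1013,28.2378) → (57.1013,114.4273). Closed: final G1 returns to the first vertex.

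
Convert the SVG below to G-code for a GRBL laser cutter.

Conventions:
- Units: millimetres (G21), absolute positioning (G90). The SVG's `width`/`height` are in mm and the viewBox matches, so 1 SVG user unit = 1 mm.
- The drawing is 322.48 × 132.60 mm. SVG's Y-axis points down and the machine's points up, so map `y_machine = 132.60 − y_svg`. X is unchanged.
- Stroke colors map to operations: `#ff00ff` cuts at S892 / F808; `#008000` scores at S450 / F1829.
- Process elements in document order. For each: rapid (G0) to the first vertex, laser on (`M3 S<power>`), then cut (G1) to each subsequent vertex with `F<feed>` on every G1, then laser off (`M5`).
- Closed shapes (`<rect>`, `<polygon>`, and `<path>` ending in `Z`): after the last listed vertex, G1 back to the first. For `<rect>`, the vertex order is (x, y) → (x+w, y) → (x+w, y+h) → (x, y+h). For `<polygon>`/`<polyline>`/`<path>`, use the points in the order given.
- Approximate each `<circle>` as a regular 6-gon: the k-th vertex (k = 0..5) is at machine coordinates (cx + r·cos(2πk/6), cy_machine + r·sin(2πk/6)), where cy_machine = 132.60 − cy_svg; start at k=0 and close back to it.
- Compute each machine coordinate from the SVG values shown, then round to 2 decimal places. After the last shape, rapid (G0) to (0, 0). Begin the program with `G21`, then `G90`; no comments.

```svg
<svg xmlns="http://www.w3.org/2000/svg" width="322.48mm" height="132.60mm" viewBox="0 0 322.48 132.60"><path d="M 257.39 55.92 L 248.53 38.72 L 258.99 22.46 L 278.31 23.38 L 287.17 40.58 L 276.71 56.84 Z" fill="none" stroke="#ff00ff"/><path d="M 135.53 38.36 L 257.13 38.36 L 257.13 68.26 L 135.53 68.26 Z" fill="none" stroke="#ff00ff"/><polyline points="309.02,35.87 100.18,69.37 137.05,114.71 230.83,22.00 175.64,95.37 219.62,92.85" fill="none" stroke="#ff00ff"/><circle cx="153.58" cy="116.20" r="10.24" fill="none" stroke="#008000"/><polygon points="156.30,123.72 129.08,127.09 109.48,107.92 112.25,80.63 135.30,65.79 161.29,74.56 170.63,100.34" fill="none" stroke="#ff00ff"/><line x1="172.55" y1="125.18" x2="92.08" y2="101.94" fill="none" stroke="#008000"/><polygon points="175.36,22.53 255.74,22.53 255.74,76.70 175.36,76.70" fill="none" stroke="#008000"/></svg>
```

G21
G90
G0 X257.39 Y76.68
M3 S892
G1 X248.53 Y93.88 F808
G1 X258.99 Y110.14 F808
G1 X278.31 Y109.22 F808
G1 X287.17 Y92.02 F808
G1 X276.71 Y75.76 F808
G1 X257.39 Y76.68 F808
M5
G0 X135.53 Y94.24
M3 S892
G1 X257.13 Y94.24 F808
G1 X257.13 Y64.34 F808
G1 X135.53 Y64.34 F808
G1 X135.53 Y94.24 F808
M5
G0 X309.02 Y96.73
M3 S892
G1 X100.18 Y63.23 F808
G1 X137.05 Y17.89 F808
G1 X230.83 Y110.60 F808
G1 X175.64 Y37.23 F808
G1 X219.62 Y39.75 F808
M5
G0 X163.82 Y16.40
M3 S450
G1 X158.70 Y25.27 F1829
G1 X148.46 Y25.27 F1829
G1 X143.34 Y16.40 F1829
G1 X148.46 Y7.53 F1829
G1 X158.70 Y7.53 F1829
G1 X163.82 Y16.40 F1829
M5
G0 X156.30 Y8.88
M3 S892
G1 X129.08 Y5.51 F808
G1 X109.48 Y24.68 F808
G1 X112.25 Y51.97 F808
G1 X135.30 Y66.81 F808
G1 X161.29 Y58.04 F808
G1 X170.63 Y32.26 F808
G1 X156.30 Y8.88 F808
M5
G0 X172.55 Y7.42
M3 S450
G1 X92.08 Y30.66 F1829
M5
G0 X175.36 Y110.07
M3 S450
G1 X255.74 Y110.07 F1829
G1 X255.74 Y55.90 F1829
G1 X175.36 Y55.90 F1829
G1 X175.36 Y110.07 F1829
M5
G0 X0.00 Y0.00

Since the viewBox matches the mm dimensions, user units are millimetres directly. The only transform is the Y-flip y_m = 132.60 − y_svg.

Shape 1 is a regular polygon drawn with `<path>`. Its stroke #ff00ff means cut at S892, F808. After flipping Y the toolpath is (257.39,76.68) → (248.53,93.88) → (258.99,110.14) → (278.31,109.22) → (287.17,92.02) → (276.71,75.76) → (257.39,76.68), returning to the start.

Shape 2 is a rectangle drawn with `<path>`. Its stroke #ff00ff means cut at S892, F808. After flipping Y the toolpath is (135.53,94.24) → (257.13,94.24) → (257.13,64.34) → (135.53,64.34) → (135.53,94.24), returning to the start.

Shape 3 is a open polyline drawn with `<polyline>`. Its stroke #ff00ff means cut at S892, F808. After flipping Y the toolpath is (309.02,96.73) → (100.18,63.23) → (137.05,17.89) → (230.83,110.60) → (175.64,37.23) → (219.62,39.75).

Shape 4 is a circle drawn with `<circle>`. Its stroke #008000 means score at S450, F1829. After flipping Y the toolpath is (163.82,16.40) → (158.70,25.27) → (148.46,25.27) → (143.34,16.40) → (148.46,7.53) → (158.70,7.53) → (163.82,16.40), returning to the start.

Shape 5 is a regular polygon drawn with `<polygon>`. Its stroke #ff00ff means cut at S892, F808. After flipping Y the toolpath is (156.30,8.88) → (129.08,5.51) → (109.48,24.68) → (112.25,51.97) → (135.30,66.81) → (161.29,58.04) → (170.63,32.26) → (156.30,8.88), returning to the start.

Shape 6 is a line segment drawn with `<line>`. Its stroke #008000 means score at S450, F1829. After flipping Y the toolpath is (172.55,7.42) → (92.08,30.66).

Shape 7 is a rectangle drawn with `<polygon>`. Its stroke #008000 means score at S450, F1829. After flipping Y the toolpath is (175.36,110.07) → (255.74,110.07) → (255.74,55.90) → (175.36,55.90) → (175.36,110.07), returning to the start.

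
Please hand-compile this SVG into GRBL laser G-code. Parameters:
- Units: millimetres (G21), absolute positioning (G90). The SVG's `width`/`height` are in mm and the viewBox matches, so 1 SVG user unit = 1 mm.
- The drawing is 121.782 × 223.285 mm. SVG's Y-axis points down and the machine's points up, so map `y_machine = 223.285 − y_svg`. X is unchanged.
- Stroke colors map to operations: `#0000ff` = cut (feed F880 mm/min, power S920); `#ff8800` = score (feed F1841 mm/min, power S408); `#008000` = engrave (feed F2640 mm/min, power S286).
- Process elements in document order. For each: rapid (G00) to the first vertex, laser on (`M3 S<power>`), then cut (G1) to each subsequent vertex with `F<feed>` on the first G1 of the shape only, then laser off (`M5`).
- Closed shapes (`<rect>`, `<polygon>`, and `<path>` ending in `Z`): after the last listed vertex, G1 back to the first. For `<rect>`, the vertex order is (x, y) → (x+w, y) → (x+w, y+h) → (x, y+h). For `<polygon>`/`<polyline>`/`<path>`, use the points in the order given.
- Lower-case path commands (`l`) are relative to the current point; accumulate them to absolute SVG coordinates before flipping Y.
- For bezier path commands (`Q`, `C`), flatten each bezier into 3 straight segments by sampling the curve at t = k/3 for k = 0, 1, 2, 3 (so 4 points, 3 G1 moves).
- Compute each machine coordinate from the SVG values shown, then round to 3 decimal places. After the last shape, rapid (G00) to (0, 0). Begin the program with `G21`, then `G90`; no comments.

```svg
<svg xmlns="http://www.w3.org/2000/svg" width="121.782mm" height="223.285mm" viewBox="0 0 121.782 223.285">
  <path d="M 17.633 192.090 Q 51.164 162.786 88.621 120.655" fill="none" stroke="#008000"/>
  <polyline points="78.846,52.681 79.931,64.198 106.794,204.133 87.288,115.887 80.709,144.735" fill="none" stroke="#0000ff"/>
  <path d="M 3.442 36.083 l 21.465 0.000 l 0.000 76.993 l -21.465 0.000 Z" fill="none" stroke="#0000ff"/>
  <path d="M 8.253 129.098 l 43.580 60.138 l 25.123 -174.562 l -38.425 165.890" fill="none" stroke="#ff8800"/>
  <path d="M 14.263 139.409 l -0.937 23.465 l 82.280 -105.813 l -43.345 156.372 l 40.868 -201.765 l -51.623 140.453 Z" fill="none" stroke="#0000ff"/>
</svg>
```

G21
G90
G00 X17.633 Y31.195
M3 S286
G1 X40.423 Y52.156 F2640
G1 X64.086 Y75.968
G1 X88.621 Y102.630
M5
G00 X78.846 Y170.604
M3 S920
G1 X79.931 Y159.087 F880
G1 X106.794 Y19.152
G1 X87.288 Y107.398
G1 X80.709 Y78.550
M5
G00 X3.442 Y187.202
M3 S920
G1 X24.907 Y187.202 F880
G1 X24.907 Y110.209
G1 X3.442 Y110.209
G1 X3.442 Y187.202
M5
G00 X8.253 Y94.187
M3 S408
G1 X51.833 Y34.049 F1841
G1 X76.956 Y208.611
G1 X38.531 Y42.721
M5
G00 X14.263 Y83.876
M3 S920
G1 X13.326 Y60.411 F880
G1 X95.606 Y166.224
G1 X52.261 Y9.852
G1 X93.129 Y211.617
G1 X41.506 Y71.164
G1 X14.263 Y83.876
M5
G00 X0.000 Y0.000

1 u = 1 mm; y_m = 223.285 − y.

[1] `<path>` quadratic bezier, #008000→engrave S286 F2640: (17.633,31.195) → (40.423,52.156) → (64.086,75.968) → (88.621,102.630)

[2] `<polyline>` open polyline, #0000ff→cut S920 F880: (78.846,170.604) → (79.931,159.087) → (106.794,19.152) → (87.288,107.398) → (80.709,78.550)

[3] `<path>` rectangle, #0000ff→cut S920 F880: (3.442,187.202) → (24.907,187.202) → (24.907,110.209) → (3.442,110.209) → (3.442,187.202) (closed)

[4] `<path>` open polyline, #ff8800→score S408 F1841: (8.253,94.187) → (51.833,34.049) → (76.956,208.611) → (38.531,42.721)

[5] `<path>` closed polygon, #0000ff→cut S920 F880: (14.263,83.876) → (13.326,60.411) → (95.606,166.224) → (52.261,9.852) → (93.129,211.617) → (41.506,71.164) → (14.263,83.876) (closed)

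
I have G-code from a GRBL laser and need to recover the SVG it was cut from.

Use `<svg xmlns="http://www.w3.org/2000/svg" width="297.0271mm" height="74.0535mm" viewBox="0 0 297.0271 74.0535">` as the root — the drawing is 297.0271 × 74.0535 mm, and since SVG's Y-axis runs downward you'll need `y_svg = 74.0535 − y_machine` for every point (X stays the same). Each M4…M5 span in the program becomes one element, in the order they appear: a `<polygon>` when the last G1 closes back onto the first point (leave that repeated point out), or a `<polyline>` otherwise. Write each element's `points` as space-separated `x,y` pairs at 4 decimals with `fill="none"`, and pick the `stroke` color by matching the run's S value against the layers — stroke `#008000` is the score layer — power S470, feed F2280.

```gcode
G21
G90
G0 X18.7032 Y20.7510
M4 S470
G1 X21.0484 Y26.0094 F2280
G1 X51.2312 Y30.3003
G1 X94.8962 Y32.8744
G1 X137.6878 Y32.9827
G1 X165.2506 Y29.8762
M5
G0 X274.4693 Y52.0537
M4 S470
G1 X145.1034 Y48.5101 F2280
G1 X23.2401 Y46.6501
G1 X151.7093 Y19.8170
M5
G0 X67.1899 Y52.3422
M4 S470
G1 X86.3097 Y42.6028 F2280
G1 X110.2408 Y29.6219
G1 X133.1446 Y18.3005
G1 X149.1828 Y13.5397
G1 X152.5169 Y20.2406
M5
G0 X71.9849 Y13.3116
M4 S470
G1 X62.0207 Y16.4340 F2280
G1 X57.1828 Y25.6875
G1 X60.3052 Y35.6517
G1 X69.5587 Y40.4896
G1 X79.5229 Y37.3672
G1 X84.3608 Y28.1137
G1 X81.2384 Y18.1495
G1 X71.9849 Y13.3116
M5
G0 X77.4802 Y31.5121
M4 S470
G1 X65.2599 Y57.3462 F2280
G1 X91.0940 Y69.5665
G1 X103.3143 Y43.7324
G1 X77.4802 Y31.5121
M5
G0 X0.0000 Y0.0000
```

<svg xmlns="http://www.w3.org/2000/svg" width="297.0271mm" height="74.0535mm" viewBox="0 0 297.0271 74.0535">
  <polyline points="18.7032,53.3025 21.0484,48.0441 51.2312,43.7532 94.8962,41.1791 137.6878,41.0708 165.2506,44.1773" fill="none" stroke="#008000"/>
  <polyline points="274.4693,21.9998 145.1034,25.5434 23.2401,27.4034 151.7093,54.2365" fill="none" stroke="#008000"/>
  <polyline points="67.1899,21.7113 86.3097,31.4507 110.2408,44.4316 133.1446,55.7530 149.1828,60.5138 152.5169,53.8129" fill="none" stroke="#008000"/>
  <polygon points="71.9849,60.7419 62.0207,57.6195 57.1828,48.3660 60.3052,38.4018 69.5587,33.5639 79.5229,36.6863 84.3608,45.9398 81.2384,55.9040" fill="none" stroke="#008000"/>
  <polygon points="77.4802,42.5414 65.2599,16.7073 91.0940,4.4870 103.3143,30.3211" fill="none" stroke="#008000"/>
</svg>

y_svg = 74.0535 − y_m. Every run uses S470, so all elements get stroke `#008000` (score).

[1] open run; points: 18.7032,53.3025 21.0484,48.0441 51.2312,43.7532 94.8962,41.1791 137.6878,41.0708 165.2506,44.1773

[2] open run; points: 274.4693,21.9998 145.1034,25.5434 23.2401,27.4034 151.7093,54.2365

[3] open run; points: 67.1899,21.7113 86.3097,31.4507 110.2408,44.4316 133.1446,55.7530 149.1828,60.5138 152.5169,53.8129

[4] closed run; points: 71.9849,60.7419 62.0207,57.6195 57.1828,48.3660 60.3052,38.4018 69.5587,33.5639 79.5229,36.6863 84.3608,45.9398 81.2384,55.9040

[5] closed run; points: 77.4802,42.5414 65.2599,16.7073 91.0940,4.4870 103.3143,30.3211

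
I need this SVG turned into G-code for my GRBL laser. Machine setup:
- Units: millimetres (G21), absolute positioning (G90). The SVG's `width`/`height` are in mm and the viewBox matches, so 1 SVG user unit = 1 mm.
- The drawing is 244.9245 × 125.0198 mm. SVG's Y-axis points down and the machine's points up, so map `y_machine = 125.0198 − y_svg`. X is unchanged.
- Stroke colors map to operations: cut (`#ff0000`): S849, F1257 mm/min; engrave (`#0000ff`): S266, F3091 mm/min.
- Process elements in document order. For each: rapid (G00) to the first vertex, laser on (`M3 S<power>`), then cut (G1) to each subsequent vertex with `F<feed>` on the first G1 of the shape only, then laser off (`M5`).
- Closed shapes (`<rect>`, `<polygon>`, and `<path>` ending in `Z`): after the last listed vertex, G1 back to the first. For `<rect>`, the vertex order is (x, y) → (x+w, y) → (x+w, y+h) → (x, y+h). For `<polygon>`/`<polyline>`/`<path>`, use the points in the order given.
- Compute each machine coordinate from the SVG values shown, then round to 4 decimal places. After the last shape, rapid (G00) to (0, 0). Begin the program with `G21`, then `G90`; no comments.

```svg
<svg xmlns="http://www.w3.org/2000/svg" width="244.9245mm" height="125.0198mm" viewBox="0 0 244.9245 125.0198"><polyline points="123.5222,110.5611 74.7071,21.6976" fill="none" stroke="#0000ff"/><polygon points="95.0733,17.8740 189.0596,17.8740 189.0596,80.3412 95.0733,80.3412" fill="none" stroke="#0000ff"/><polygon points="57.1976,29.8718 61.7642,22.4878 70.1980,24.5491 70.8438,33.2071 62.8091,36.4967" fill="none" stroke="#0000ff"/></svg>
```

G21
G90
G00 X123.5222 Y14.4587
M3 S266
G1 X74.7071 Y103.3222 F3091
M5
G00 X95.0733 Y107.1458
M3 S266
G1 X189.0596 Y107.1458 F3091
G1 X189.0596 Y44.6786
G1 X95.0733 Y44.6786
G1 X95.0733 Y107.1458
M5
G00 X57.1976 Y95.1480
M3 S266
G1 X61.7642 Y102.5320 F3091
G1 X70.1980 Y100.4707
G1 X70.8438 Y91.8127
G1 X62.8091 Y88.5231
G1 X57.1976 Y95.1480
M5
G00 X0.0000 Y0.0000

viewBox `0 0 244.9245 125.0198` with mm width/height → 1 unit = 1 mm. Flip: y_m = 125.0198 − y_svg.

**Shape 1** — `<polyline>` line segment, stroke `#0000ff` → engrave (S266, F3091). Machine vertices: (123.5222,14.4587) → (74.7071,103.3222). Open path.

**Shape 2** — `<polygon>` rectangle, stroke `#0000ff` → engrave (S266, F3091). Machine vertices: (95.0733,107.1458) → (189.0596,107.1458) → (189.0596,44.6786) → (95.0733,44.6786) → (95.0733,107.1458). Closed: final G1 returns to the first vertex.

**Shape 3** — `<polygon>` regular polygon, stroke `#0000ff` → engrave (S266, F3091). Machine vertices: (57.1976,95.1480) → (61.7642,102.5320) → (70.1980,100.4707) → (70.8438,91.8127) → (62.8091,88.5231) → (57.1976,95.1480). Closed: final G1 returns to the first vertex.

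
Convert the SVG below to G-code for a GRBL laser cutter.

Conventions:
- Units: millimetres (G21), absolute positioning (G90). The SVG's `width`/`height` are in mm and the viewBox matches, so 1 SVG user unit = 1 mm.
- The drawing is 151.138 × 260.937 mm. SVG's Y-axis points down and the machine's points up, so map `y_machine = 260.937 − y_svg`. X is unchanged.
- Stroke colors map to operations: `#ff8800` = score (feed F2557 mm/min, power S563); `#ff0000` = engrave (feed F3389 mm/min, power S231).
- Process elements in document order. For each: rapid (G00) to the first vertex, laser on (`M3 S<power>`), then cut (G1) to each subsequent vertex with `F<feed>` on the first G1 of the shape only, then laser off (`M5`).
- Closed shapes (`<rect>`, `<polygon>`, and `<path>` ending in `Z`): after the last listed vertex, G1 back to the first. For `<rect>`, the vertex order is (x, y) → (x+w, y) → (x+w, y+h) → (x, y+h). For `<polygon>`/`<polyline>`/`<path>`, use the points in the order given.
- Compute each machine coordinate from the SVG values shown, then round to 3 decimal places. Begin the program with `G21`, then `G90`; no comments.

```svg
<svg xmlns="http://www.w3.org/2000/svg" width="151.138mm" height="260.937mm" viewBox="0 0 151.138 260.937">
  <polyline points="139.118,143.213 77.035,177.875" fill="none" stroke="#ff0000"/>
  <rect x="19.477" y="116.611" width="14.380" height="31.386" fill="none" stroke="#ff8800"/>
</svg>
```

viewBox `0 0 151.138 260.937` with mm width/height → 1 unit = 1 mm. Flip: y_m = 260.937 − y_svg.

**Shape 1** — `<polyline>` line segment, stroke `#ff0000` → engrave (S231, F3389). Machine vertices: (139.118,117.724) → (77.035,83.062). Open path.

**Shape 2** — `<rect>` rectangle, stroke `#ff8800` → score (S563, F2557). Machine vertices: (19.477,144.326) → (33.857,144.326) → (33.857,112.940) → (19.477,112.940) → (19.477,144.326). Closed: final G1 returns to the first vertex.

G21
G90
G00 X139.118 Y117.724
M3 S231
G1 X77.035 Y83.062 F3389
M5
G00 X19.477 Y144.326
M3 S563
G1 X33.857 Y144.326 F2557
G1 X33.857 Y112.940
G1 X19.477 Y112.940
G1 X19.477 Y144.326
M5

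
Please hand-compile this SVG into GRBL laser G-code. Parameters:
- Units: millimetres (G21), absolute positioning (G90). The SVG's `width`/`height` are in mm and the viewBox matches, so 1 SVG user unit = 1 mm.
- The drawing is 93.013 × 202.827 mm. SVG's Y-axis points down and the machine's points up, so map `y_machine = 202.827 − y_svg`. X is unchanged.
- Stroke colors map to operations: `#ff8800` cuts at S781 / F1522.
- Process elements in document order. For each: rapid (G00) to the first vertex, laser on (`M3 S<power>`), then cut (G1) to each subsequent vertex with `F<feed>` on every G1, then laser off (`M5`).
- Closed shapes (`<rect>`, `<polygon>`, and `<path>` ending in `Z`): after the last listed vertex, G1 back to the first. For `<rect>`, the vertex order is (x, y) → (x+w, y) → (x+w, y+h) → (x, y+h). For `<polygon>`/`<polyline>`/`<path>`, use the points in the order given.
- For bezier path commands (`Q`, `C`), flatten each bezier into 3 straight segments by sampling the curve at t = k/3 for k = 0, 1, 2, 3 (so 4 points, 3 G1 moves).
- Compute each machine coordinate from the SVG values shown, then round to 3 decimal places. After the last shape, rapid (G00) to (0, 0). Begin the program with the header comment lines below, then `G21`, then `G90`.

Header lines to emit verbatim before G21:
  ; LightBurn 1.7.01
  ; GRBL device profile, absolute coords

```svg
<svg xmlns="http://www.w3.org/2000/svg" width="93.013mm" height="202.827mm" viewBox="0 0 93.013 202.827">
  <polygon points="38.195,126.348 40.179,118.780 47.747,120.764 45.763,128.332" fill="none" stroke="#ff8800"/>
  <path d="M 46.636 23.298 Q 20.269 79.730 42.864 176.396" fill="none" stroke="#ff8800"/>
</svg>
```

viewBox `0 0 93.013 202.827` with mm width/height → 1 unit = 1 mm. Flip: y_m = 202.827 − y_svg.

**Shape 1** — `<polygon>` regular polygon, stroke `#ff8800` → cut (S781, F1522). Machine vertices: (38.195,76.479) → (40.179,84.047) → (47.747,82.063) → (45.763,74.495) → (38.195,76.479). Closed: final G1 returns to the first vertex.

**Shape 2** — `<path>` quadratic bezier, stroke `#ff8800` → cut (S781, F1522). Control points (SVG): P0=(46.636,23.298), P1=(20.269,79.730), P2=(42.864,176.396); sampled at t=k/3. Machine vertices: (46.636,179.529) → (34.498,137.437) → (33.241,86.405) → (42.864,26.431). Open path.

; LightBurn 1.7.01
; GRBL device profile, absolute coords
G21
G90
G00 X38.195 Y76.479
M3 S781
G1 X40.179 Y84.047 F1522
G1 X47.747 Y82.063 F1522
G1 X45.763 Y74.495 F1522
G1 X38.195 Y76.479 F1522
M5
G00 X46.636 Y179.529
M3 S781
G1 X34.498 Y137.437 F1522
G1 X33.241 Y86.405 F1522
G1 X42.864 Y26.431 F1522
M5
G00 X0.000 Y0.000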